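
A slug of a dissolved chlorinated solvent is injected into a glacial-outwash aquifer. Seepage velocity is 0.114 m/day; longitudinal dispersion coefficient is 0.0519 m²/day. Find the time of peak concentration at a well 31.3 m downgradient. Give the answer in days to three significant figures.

For the 1D instantaneous-source solution, setting ∂C/∂t = 0 at fixed x gives v²t² + 2Dt − x² = 0, so t = (√(D² + v²x²) − D)/v².
√(D² + v²x²) = √(0.0519² + 0.114² × 31.3²) = 3.569; v² = 0.012996.
t = (3.569 − 0.0519)/0.012996 = 271 days (vs. the pure-advection estimate x/v = 275 d).

271 days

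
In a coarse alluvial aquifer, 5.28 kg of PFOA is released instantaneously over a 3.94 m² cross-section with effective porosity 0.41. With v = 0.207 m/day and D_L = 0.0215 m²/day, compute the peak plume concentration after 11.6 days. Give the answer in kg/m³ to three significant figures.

1.85 kg/m³

The peak of an instantaneous 1D plume sits at x = vt; there the Gaussian factor is 1 and C_max = M/(n_e·A·√(4πDt)), where n_e·A is the pore area the mass is dissolved in.
√(4πDt) = √(4π × 0.0215 × 11.6) = 1.770 m, so C_max = 5.28/(0.41 × 3.94 × 1.770) = 1.85 kg/m³.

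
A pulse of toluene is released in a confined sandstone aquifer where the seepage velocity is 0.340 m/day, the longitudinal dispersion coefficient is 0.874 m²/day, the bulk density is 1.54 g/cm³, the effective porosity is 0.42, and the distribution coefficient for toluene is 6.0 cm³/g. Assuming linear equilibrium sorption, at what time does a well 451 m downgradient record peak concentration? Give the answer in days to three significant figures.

30300 days

Retardation factor R = 1 + ρ_b·K_d/n = 1 + 1.54 × 6.0/0.42 = 23.00.
Sorption retards both mechanisms: v_R = v/R = 0.01478 m/day, D_R = D/R = 0.03800 m²/day.
Peak time from v_R²t² + 2D_R t − x² = 0: t = (√(D_R² + v_R²x²) − D_R)/v_R².
√(D_R² + v_R²x²) = √(0.03800² + 0.01478² × 451²) = 6.666; v_R² = 0.0002184.
t = (6.666 − 0.03800)/0.0002184 = 30300 days.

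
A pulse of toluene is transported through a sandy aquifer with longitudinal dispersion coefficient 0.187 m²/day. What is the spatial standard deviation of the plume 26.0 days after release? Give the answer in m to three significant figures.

Dispersive spreading gives a Gaussian with σ² = 2Dt; advection only shifts the center.
σ = √(2 × 0.187 × 26.0) = 3.12 m.

3.12 m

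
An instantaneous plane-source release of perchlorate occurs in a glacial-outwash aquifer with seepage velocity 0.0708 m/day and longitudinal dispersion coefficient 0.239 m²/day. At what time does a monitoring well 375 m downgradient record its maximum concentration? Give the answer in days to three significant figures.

For the 1D instantaneous-source solution, setting ∂C/∂t = 0 at fixed x gives v²t² + 2Dt − x² = 0, so t = (√(D² + v²x²) − D)/v².
√(D² + v²x²) = √(0.239² + 0.0708² × 375²) = 26.55; v² = 0.00501264.
t = (26.55 − 0.239)/0.00501264 = 5250 days (vs. the pure-advection estimate x/v = 5300 d).

5250 days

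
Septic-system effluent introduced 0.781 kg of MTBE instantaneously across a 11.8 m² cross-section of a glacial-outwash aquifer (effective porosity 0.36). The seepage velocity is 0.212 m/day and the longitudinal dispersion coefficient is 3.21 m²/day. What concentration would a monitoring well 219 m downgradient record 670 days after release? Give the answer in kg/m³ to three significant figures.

For an instantaneous plane source, C(x,t) = M/(n_e·A·√(4πDt)) · exp(−(x−vt)²/(4Dt)), with n_e·A the pore (flow) area.
Plume center vt = 0.212 × 670 = 142.04 m, so the well at 219 m is 76.96 m downgradient of the peak.
√(4πDt) = 164.4 m, giving peak height M/(n_e·A·√(4πDt)) = 0.781/(0.36 × 11.8 × 164.4) = 0.001118 kg/m³.
(x−vt)²/(4Dt) = (76.96)²/(4 × 3.21 × 670) = 0.6885; exp(−0.6885) = 0.5023.
C = 0.001118 × 0.5023 = 0.000562 kg/m³.

0.000562 kg/m³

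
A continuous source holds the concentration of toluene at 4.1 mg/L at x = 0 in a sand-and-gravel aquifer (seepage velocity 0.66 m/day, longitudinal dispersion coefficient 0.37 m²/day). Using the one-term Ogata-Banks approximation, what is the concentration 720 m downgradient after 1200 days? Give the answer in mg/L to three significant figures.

For a continuous step input, C/C₀ ≈ ½·erfc((x−vt)/(2√(Dt))).
vt = 0.66 × 1200 = 792 m and 2√(Dt) = 2√(0.37 × 1200) = 42.14 m.
Argument (x−vt)/(2√(Dt)) = (720 − 792)/42.14 = -1.709; ½·erfc(-1.709) = 0.9922.
C = 4.1 × 0.9922 = 4.07 mg/L.

4.07 mg/L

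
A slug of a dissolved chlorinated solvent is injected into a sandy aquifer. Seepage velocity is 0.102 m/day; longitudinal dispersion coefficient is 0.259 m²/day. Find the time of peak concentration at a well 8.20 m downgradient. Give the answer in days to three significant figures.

59.3 days

For the 1D instantaneous-source solution, setting ∂C/∂t = 0 at fixed x gives v²t² + 2Dt − x² = 0, so t = (√(D² + v²x²) − D)/v².
√(D² + v²x²) = √(0.259² + 0.102² × 8.20²) = 0.8756; v² = 0.010404.
t = (0.8756 − 0.259)/0.010404 = 59.3 days (vs. the pure-advection estimate x/v = 80.4 d).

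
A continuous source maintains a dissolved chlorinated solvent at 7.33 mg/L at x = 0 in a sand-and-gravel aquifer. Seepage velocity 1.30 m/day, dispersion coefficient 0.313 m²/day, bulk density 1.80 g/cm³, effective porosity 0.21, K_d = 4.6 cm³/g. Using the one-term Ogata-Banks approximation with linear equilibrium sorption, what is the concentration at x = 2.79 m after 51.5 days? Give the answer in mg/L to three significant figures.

Retardation factor R = 1 + ρ_b·K_d/n = 1 + 1.80 × 4.6/0.21 = 40.43.
Sorption retards both mechanisms: v_R = v/R = 0.03215 m/day, D_R = D/R = 0.007742 m²/day.
v_R·t = 0.03215 × 51.5 = 1.655725 m; 2√(D_R t) = 1.263 m; argument = (2.79 − 1.655725)/1.263 = 0.8981.
C = C₀ × ½·erfc(0.8981) = 7.33 × 0.1020 = 0.748 mg/L.

0.748 mg/L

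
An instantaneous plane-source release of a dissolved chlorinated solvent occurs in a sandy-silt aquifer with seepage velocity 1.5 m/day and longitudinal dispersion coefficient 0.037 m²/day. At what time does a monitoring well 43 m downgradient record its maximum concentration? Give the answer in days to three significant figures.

For the 1D instantaneous-source solution, setting ∂C/∂t = 0 at fixed x gives v²t² + 2Dt − x² = 0, so t = (√(D² + v²x²) − D)/v².
√(D² + v²x²) = √(0.037² + 1.5² × 43²) = 64.50; v² = 2.25.
t = (64.50 − 0.037)/2.25 = 28.7 days (vs. the pure-advection estimate x/v = 28.7 d).

28.7 days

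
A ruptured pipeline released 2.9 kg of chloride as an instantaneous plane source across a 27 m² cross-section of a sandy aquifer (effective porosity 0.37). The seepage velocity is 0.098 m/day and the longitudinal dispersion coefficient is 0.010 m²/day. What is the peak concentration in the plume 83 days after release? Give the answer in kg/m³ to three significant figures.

The peak of an instantaneous 1D plume sits at x = vt; there the Gaussian factor is 1 and C_max = M/(n_e·A·√(4πDt)), where n_e·A is the pore area the mass is dissolved in.
√(4πDt) = √(4π × 0.010 × 83) = 3.230 m, so C_max = 2.9/(0.37 × 27 × 3.230) = 0.0899 kg/m³.

0.0899 kg/m³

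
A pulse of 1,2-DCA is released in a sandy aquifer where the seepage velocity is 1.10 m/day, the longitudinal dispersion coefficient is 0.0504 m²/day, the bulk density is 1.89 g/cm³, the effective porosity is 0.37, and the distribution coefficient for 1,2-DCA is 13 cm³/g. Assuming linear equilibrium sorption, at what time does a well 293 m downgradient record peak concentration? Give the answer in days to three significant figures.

Retardation factor R = 1 + ρ_b·K_d/n = 1 + 1.89 × 13/0.37 = 67.41.
Sorption retards both mechanisms: v_R = v/R = 0.01632 m/day, D_R = D/R = 0.0007477 m²/day.
Peak time from v_R²t² + 2D_R t − x² = 0: t = (√(D_R² + v_R²x²) − D_R)/v_R².
√(D_R² + v_R²x²) = √(0.0007477² + 0.01632² × 293²) = 4.782; v_R² = 0.0002663.
t = (4.782 − 0.0007477)/0.0002663 = 18000 days.

18000 days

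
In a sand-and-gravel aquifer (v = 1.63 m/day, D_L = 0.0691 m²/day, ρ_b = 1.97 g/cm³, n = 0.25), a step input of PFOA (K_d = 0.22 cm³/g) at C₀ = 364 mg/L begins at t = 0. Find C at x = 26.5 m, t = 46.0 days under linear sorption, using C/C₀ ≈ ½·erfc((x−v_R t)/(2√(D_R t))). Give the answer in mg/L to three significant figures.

265 mg/L

Retardation factor R = 1 + ρ_b·K_d/n = 1 + 1.97 × 0.22/0.25 = 2.734.
Sorption retards both mechanisms: v_R = v/R = 0.5962 m/day, D_R = D/R = 0.02527 m²/day.
v_R·t = 0.5962 × 46.0 = 27.4252 m; 2√(D_R t) = 2.156 m; argument = (26.5 − 27.4252)/2.156 = -0.4291.
C = C₀ × ½·erfc(-0.4291) = 364 × 0.7280 = 265 mg/L.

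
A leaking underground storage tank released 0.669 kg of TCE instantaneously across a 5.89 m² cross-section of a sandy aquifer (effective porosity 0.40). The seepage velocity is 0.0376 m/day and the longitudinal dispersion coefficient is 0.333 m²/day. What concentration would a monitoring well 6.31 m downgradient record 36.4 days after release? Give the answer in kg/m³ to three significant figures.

For an instantaneous plane source, C(x,t) = M/(n_e·A·√(4πDt)) · exp(−(x−vt)²/(4Dt)), with n_e·A the pore (flow) area.
Plume center vt = 0.0376 × 36.4 = 1.36864 m, so the well at 6.31 m is 4.94136 m downgradient of the peak.
√(4πDt) = 12.34 m, giving peak height M/(n_e·A·√(4πDt)) = 0.669/(0.40 × 5.89 × 12.34) = 0.02301 kg/m³.
(x−vt)²/(4Dt) = (4.94136)²/(4 × 0.333 × 36.4) = 0.5036; exp(−0.5036) = 0.6044.
C = 0.02301 × 0.6044 = 0.0139 kg/m³.

0.0139 kg/m³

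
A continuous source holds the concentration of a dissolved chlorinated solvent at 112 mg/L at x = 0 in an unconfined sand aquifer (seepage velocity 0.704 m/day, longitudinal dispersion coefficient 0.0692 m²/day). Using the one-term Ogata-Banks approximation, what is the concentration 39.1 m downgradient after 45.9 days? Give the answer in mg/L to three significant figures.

For a continuous step input, C/C₀ ≈ ½·erfc((x−vt)/(2√(Dt))).
vt = 0.704 × 45.9 = 32.3136 m and 2√(Dt) = 2√(0.0692 × 45.9) = 3.564 m.
Argument (x−vt)/(2√(Dt)) = (39.1 − 32.3136)/3.564 = 1.904; ½·erfc(1.904) = 0.003544.
C = 112 × 0.003544 = 0.397 mg/L.

0.397 mg/L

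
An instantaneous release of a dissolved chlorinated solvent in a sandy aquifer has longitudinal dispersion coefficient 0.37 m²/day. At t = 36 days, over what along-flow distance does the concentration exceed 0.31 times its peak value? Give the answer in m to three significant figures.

15.8 m

The plume is Gaussian with σ = √(2Dt) = √(2 × 0.37 × 36) = 5.161 m.
C/C_peak = exp(−Δx²/(2σ²)) = 0.31 ⇒ Δx = σ·√(−2 ln 0.31) = 5.161 × 1.530 = 7.896 m.
Width = 2Δx = 15.8 m.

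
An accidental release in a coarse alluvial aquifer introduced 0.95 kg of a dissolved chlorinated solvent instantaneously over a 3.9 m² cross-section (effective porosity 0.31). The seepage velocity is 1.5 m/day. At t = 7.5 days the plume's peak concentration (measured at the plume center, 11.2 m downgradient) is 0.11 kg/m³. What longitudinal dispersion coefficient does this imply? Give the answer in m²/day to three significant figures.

0.541 m²/day

At the plume center C_max = M/(n_e·A·√(4πDt)), so D = M²/(4πt·(n_e·A·C_max)²).
n_e·A·C_max = 0.31 × 3.9 × 0.11 = 0.1330 kg/m.
D = 0.95²/(4π × 7.5 × 0.1330²) = 0.541 m²/day.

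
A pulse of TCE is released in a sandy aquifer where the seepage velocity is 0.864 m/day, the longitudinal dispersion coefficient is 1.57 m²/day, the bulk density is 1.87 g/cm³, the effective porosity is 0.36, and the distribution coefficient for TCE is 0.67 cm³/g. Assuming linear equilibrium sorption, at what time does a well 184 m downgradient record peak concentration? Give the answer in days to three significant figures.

Retardation factor R = 1 + ρ_b·K_d/n = 1 + 1.87 × 0.67/0.36 = 4.480.
Sorption retards both mechanisms: v_R = v/R = 0.1929 m/day, D_R = D/R = 0.3504 m²/day.
Peak time from v_R²t² + 2D_R t − x² = 0: t = (√(D_R² + v_R²x²) − D_R)/v_R².
√(D_R² + v_R²x²) = √(0.3504² + 0.1929² × 184²) = 35.50; v_R² = 0.03721.
t = (35.50 − 0.3504)/0.03721 = 945 days.

945 days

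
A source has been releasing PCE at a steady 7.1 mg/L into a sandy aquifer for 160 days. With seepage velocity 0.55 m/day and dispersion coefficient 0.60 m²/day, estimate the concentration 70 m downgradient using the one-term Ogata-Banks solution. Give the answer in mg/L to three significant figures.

6.41 mg/L

For a continuous step input, C/C₀ ≈ ½·erfc((x−vt)/(2√(Dt))).
vt = 0.55 × 160 = 88 m and 2√(Dt) = 2√(0.60 × 160) = 19.60 m.
Argument (x−vt)/(2√(Dt)) = (70 − 88)/19.60 = -0.9184; ½·erfc(-0.9184) = 0.9030.
C = 7.1 × 0.9030 = 6.41 mg/L.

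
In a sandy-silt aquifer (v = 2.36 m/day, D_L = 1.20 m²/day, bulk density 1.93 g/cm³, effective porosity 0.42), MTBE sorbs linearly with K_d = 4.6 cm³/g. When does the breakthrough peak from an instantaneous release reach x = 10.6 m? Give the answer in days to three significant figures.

Retardation factor R = 1 + ρ_b·K_d/n = 1 + 1.93 × 4.6/0.42 = 22.14.
Sorption retards both mechanisms: v_R = v/R = 0.1066 m/day, D_R = D/R = 0.05420 m²/day.
Peak time from v_R²t² + 2D_R t − x² = 0: t = (√(D_R² + v_R²x²) − D_R)/v_R².
√(D_R² + v_R²x²) = √(0.05420² + 0.1066² × 10.6²) = 1.131; v_R² = 0.01136.
t = (1.131 − 0.05420)/0.01136 = 94.8 days.

94.8 days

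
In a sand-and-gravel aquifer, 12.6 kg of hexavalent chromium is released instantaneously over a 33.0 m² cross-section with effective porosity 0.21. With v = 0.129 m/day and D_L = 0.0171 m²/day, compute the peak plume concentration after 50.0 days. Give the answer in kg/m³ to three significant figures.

The peak of an instantaneous 1D plume sits at x = vt; there the Gaussian factor is 1 and C_max = M/(n_e·A·√(4πDt)), where n_e·A is the pore area the mass is dissolved in.
√(4πDt) = √(4π × 0.0171 × 50.0) = 3.278 m, so C_max = 12.6/(0.21 × 33.0 × 3.278) = 0.555 kg/m³.

0.555 kg/m³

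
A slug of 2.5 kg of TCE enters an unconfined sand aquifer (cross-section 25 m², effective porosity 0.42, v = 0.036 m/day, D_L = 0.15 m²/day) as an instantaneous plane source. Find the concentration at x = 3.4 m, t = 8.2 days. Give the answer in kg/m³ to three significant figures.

0.00854 kg/m³

For an instantaneous plane source, C(x,t) = M/(n_e·A·√(4πDt)) · exp(−(x−vt)²/(4Dt)), with n_e·A the pore (flow) area.
Plume center vt = 0.036 × 8.2 = 0.2952 m, so the well at 3.4 m is 3.1048 m downgradient of the peak.
√(4πDt) = 3.931 m, giving peak height M/(n_e·A·√(4πDt)) = 2.5/(0.42 × 25 × 3.931) = 0.06057 kg/m³.
(x−vt)²/(4Dt) = (3.1048)²/(4 × 0.15 × 8.2) = 1.959; exp(−1.959) = 0.1410.
C = 0.06057 × 0.1410 = 0.00854 kg/m³.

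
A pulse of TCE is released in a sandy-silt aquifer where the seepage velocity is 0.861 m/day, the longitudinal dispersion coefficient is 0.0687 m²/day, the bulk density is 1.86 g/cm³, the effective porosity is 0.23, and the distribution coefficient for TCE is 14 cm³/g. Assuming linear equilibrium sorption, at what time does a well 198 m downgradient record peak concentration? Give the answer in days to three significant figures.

26300 days

Retardation factor R = 1 + ρ_b·K_d/n = 1 + 1.86 × 14/0.23 = 114.2.
Sorption retards both mechanisms: v_R = v/R = 0.007539 m/day, D_R = D/R = 0.0006016 m²/day.
Peak time from v_R²t² + 2D_R t − x² = 0: t = (√(D_R² + v_R²x²) − D_R)/v_R².
√(D_R² + v_R²x²) = √(0.0006016² + 0.007539² × 198²) = 1.493; v_R² = 5.684e-05.
t = (1.493 − 0.0006016)/5.684e-05 = 26300 days.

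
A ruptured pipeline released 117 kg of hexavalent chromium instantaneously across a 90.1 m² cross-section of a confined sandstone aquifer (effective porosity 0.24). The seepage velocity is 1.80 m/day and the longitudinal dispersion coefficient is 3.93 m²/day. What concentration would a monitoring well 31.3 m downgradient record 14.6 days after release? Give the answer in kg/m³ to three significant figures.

For an instantaneous plane source, C(x,t) = M/(n_e·A·√(4πDt)) · exp(−(x−vt)²/(4Dt)), with n_e·A the pore (flow) area.
Plume center vt = 1.80 × 14.6 = 26.28 m, so the well at 31.3 m is 5.02 m downgradient of the peak.
√(4πDt) = 26.85 m, giving peak height M/(n_e·A·√(4πDt)) = 117/(0.24 × 90.1 × 26.85) = 0.2015 kg/m³.
(x−vt)²/(4Dt) = (5.02)²/(4 × 3.93 × 14.6) = 0.1098; exp(−0.1098) = 0.8960.
C = 0.2015 × 0.8960 = 0.181 kg/m³.

0.181 kg/m³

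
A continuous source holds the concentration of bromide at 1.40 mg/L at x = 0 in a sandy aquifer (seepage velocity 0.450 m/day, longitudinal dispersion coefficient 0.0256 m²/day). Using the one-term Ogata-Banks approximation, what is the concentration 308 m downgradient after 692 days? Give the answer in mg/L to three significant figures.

1.00 mg/L

For a continuous step input, C/C₀ ≈ ½·erfc((x−vt)/(2√(Dt))).
vt = 0.450 × 692 = 311.4 m and 2√(Dt) = 2√(0.0256 × 692) = 8.418 m.
Argument (x−vt)/(2√(Dt)) = (308 − 311.4)/8.418 = -0.4039; ½·erfc(-0.4039) = 0.7161.
C = 1.40 × 0.7161 = 1.00 mg/L.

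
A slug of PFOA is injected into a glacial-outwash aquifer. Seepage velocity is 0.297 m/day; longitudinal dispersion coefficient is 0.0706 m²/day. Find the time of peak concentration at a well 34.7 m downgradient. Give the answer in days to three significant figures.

116 days

For the 1D instantaneous-source solution, setting ∂C/∂t = 0 at fixed x gives v²t² + 2Dt − x² = 0, so t = (√(D² + v²x²) − D)/v².
√(D² + v²x²) = √(0.0706² + 0.297² × 34.7²) = 10.31; v² = 0.088209.
t = (10.31 − 0.0706)/0.088209 = 116 days (vs. the pure-advection estimate x/v = 117 d).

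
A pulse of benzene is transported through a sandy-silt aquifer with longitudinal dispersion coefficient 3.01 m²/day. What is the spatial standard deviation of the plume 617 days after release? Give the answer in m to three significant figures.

Dispersive spreading gives a Gaussian with σ² = 2Dt; advection only shifts the center.
σ = √(2 × 3.01 × 617) = 60.9 m.

60.9 m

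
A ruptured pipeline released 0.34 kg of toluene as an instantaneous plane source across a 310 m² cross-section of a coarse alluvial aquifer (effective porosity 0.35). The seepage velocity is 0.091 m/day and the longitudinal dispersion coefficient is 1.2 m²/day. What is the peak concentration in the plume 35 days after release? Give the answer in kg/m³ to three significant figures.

0.000136 kg/m³

The peak of an instantaneous 1D plume sits at x = vt; there the Gaussian factor is 1 and C_max = M/(n_e·A·√(4πDt)), where n_e·A is the pore area the mass is dissolved in.
√(4πDt) = √(4π × 1.2 × 35) = 22.97 m, so C_max = 0.34/(0.35 × 310 × 22.97) = 0.000136 kg/m³.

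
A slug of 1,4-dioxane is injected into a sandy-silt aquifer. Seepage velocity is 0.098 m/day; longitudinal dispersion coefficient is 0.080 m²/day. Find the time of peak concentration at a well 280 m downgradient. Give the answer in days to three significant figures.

For the 1D instantaneous-source solution, setting ∂C/∂t = 0 at fixed x gives v²t² + 2Dt − x² = 0, so t = (√(D² + v²x²) − D)/v².
√(D² + v²x²) = √(0.080² + 0.098² × 280²) = 27.44; v² = 0.009604.
t = (27.44 − 0.080)/0.009604 = 2850 days (vs. the pure-advection estimate x/v = 2860 d).

2850 days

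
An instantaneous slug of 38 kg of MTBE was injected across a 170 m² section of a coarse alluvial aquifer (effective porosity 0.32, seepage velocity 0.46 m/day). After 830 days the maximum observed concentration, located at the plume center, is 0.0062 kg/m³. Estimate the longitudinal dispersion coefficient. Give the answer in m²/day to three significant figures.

At the plume center C_max = M/(n_e·A·√(4πDt)), so D = M²/(4πt·(n_e·A·C_max)²).
n_e·A·C_max = 0.32 × 170 × 0.0062 = 0.3373 kg/m.
D = 38²/(4π × 830 × 0.3373²) = 1.22 m²/day.

1.22 m²/day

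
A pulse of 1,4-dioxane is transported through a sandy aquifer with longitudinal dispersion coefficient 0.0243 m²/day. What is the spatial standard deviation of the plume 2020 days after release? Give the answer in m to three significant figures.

9.91 m

Dispersive spreading gives a Gaussian with σ² = 2Dt; advection only shifts the center.
σ = √(2 × 0.0243 × 2020) = 9.91 m.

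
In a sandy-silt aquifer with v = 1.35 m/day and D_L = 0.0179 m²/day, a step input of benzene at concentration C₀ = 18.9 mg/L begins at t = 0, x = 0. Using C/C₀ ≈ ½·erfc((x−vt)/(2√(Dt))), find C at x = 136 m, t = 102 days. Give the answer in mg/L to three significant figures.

15.4 mg/L

For a continuous step input, C/C₀ ≈ ½·erfc((x−vt)/(2√(Dt))).
vt = 1.35 × 102 = 137.7 m and 2√(Dt) = 2√(0.0179 × 102) = 2.702 m.
Argument (x−vt)/(2√(Dt)) = (136 − 137.7)/2.702 = -0.6292; ½·erfc(-0.6292) = 0.8132.
C = 18.9 × 0.8132 = 15.4 mg/L.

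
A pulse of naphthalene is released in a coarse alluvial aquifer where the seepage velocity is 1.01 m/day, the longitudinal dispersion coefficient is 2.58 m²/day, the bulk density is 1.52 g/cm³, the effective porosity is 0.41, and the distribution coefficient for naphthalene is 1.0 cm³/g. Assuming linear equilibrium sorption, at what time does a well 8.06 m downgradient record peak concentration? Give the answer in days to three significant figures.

27.5 days

Retardation factor R = 1 + ρ_b·K_d/n = 1 + 1.52 × 1.0/0.41 = 4.707.
Sorption retards both mechanisms: v_R = v/R = 0.2146 m/day, D_R = D/R = 0.5481 m²/day.
Peak time from v_R²t² + 2D_R t − x² = 0: t = (√(D_R² + v_R²x²) − D_R)/v_R².
√(D_R² + v_R²x²) = √(0.5481² + 0.2146² × 8.06²) = 1.814; v_R² = 0.04605.
t = (1.814 − 0.5481)/0.04605 = 27.5 days.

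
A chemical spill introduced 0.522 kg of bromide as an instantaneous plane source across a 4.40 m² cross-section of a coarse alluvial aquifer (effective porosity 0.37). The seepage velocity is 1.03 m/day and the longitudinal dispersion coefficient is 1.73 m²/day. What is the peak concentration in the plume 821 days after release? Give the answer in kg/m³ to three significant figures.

The peak of an instantaneous 1D plume sits at x = vt; there the Gaussian factor is 1 and C_max = M/(n_e·A·√(4πDt)), where n_e·A is the pore area the mass is dissolved in.
√(4πDt) = √(4π × 1.73 × 821) = 133.6 m, so C_max = 0.522/(0.37 × 4.40 × 133.6) = 0.00240 kg/m³.

0.00240 kg/m³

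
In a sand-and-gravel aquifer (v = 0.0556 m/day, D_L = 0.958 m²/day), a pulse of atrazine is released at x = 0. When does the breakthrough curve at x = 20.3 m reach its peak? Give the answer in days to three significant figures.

169 days

For the 1D instantaneous-source solution, setting ∂C/∂t = 0 at fixed x gives v²t² + 2Dt − x² = 0, so t = (√(D² + v²x²) − D)/v².
√(D² + v²x²) = √(0.958² + 0.0556² × 20.3²) = 1.480; v² = 0.00309136.
t = (1.480 − 0.958)/0.00309136 = 169 days (vs. the pure-advection estimate x/v = 365 d).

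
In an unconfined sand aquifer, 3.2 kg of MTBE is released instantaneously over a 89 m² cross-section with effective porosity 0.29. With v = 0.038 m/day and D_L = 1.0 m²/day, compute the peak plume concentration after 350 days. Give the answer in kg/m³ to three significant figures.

0.00187 kg/m³

The peak of an instantaneous 1D plume sits at x = vt; there the Gaussian factor is 1 and C_max = M/(n_e·A·√(4πDt)), where n_e·A is the pore area the mass is dissolved in.
√(4πDt) = √(4π × 1.0 × 350) = 66.32 m, so C_max = 3.2/(0.29 × 89 × 66.32) = 0.00187 kg/m³.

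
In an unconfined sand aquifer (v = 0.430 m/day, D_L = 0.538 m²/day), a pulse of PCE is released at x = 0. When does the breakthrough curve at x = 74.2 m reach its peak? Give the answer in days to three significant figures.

For the 1D instantaneous-source solution, setting ∂C/∂t = 0 at fixed x gives v²t² + 2Dt − x² = 0, so t = (√(D² + v²x²) − D)/v².
√(D² + v²x²) = √(0.538² + 0.430² × 74.2²) = 31.91; v² = 0.1849.
t = (31.91 − 0.538)/0.1849 = 170 days (vs. the pure-advection estimate x/v = 173 d).

170 days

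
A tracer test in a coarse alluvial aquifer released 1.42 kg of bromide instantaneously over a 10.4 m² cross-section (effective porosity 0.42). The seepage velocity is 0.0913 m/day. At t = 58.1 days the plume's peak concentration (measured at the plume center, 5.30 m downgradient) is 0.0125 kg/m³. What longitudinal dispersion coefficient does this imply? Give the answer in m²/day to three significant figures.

At the plume center C_max = M/(n_e·A·√(4πDt)), so D = M²/(4πt·(n_e·A·C_max)²).
n_e·A·C_max = 0.42 × 10.4 × 0.0125 = 0.05460 kg/m.
D = 1.42²/(4π × 58.1 × 0.05460²) = 0.926 m²/day.

0.926 m²/day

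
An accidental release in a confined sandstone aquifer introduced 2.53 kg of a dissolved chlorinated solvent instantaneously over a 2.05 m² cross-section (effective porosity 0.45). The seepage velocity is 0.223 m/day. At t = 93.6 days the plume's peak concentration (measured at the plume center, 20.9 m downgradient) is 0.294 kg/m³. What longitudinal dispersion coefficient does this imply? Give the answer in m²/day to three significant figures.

0.0740 m²/day

At the plume center C_max = M/(n_e·A·√(4πDt)), so D = M²/(4πt·(n_e·A·C_max)²).
n_e·A·C_max = 0.45 × 2.05 × 0.294 = 0.2712 kg/m.
D = 2.53²/(4π × 93.6 × 0.2712²) = 0.0740 m²/day.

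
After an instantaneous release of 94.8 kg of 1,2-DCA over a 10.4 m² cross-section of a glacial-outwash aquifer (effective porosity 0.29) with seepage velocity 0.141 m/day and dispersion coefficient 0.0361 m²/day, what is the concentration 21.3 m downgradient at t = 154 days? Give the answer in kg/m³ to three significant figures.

3.73 kg/m³

For an instantaneous plane source, C(x,t) = M/(n_e·A·√(4πDt)) · exp(−(x−vt)²/(4Dt)), with n_e·A the pore (flow) area.
Plume center vt = 0.141 × 154 = 21.714 m, so the well at 21.3 m is 0.414 m upgradient of the peak.
√(4πDt) = 8.358 m, giving peak height M/(n_e·A·√(4πDt)) = 94.8/(0.29 × 10.4 × 8.358) = 3.761 kg/m³.
(x−vt)²/(4Dt) = (-0.414)²/(4 × 0.0361 × 154) = 0.007707; exp(−0.007707) = 0.9923.
C = 3.761 × 0.9923 = 3.73 kg/m³.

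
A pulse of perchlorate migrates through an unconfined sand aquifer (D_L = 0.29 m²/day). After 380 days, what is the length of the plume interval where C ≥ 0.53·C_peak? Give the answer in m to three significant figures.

The plume is Gaussian with σ = √(2Dt) = √(2 × 0.29 × 380) = 14.85 m.
C/C_peak = exp(−Δx²/(2σ²)) = 0.53 ⇒ Δx = σ·√(−2 ln 0.53) = 14.85 × 1.127 = 16.74 m.
Width = 2Δx = 33.5 m.

33.5 m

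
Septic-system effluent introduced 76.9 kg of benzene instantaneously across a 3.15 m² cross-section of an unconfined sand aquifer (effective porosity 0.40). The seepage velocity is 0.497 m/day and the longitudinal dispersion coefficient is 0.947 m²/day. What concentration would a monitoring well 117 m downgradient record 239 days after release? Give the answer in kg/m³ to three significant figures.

1.14 kg/m³

For an instantaneous plane source, C(x,t) = M/(n_e·A·√(4πDt)) · exp(−(x−vt)²/(4Dt)), with n_e·A the pore (flow) area.
Plume center vt = 0.497 × 239 = 118.783 m, so the well at 117 m is 1.783 m upgradient of the peak.
√(4πDt) = 53.33 m, giving peak height M/(n_e·A·√(4πDt)) = 76.9/(0.40 × 3.15 × 53.33) = 1.144 kg/m³.
(x−vt)²/(4Dt) = (-1.783)²/(4 × 0.947 × 239) = 0.003512; exp(−0.003512) = 0.9965.
C = 1.144 × 0.9965 = 1.14 kg/m³.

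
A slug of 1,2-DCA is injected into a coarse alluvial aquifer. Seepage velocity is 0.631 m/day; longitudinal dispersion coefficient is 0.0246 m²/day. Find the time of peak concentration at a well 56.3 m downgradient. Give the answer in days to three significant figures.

For the 1D instantaneous-source solution, setting ∂C/∂t = 0 at fixed x gives v²t² + 2Dt − x² = 0, so t = (√(D² + v²x²) − D)/v².
√(D² + v²x²) = √(0.0246² + 0.631² × 56.3²) = 35.53; v² = 0.398161.
t = (35.53 − 0.0246)/0.398161 = 89.2 days (vs. the pure-advection estimate x/v = 89.2 d).

89.2 days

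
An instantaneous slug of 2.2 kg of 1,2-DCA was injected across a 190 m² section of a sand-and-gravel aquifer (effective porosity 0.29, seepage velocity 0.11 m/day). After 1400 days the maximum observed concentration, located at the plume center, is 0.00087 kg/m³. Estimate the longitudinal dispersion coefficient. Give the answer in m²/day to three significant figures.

0.120 m²/day

At the plume center C_max = M/(n_e·A·√(4πDt)), so D = M²/(4πt·(n_e·A·C_max)²).
n_e·A·C_max = 0.29 × 190 × 0.00087 = 0.04794 kg/m.
D = 2.2²/(4π × 1400 × 0.04794²) = 0.120 m²/day.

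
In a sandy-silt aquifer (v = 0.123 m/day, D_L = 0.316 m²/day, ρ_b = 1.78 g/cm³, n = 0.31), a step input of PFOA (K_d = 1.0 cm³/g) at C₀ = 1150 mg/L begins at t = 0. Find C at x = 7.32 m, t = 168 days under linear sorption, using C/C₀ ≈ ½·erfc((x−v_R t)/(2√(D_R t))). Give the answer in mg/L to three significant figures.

Retardation factor R = 1 + ρ_b·K_d/n = 1 + 1.78 × 1.0/0.31 = 6.742.
Sorption retards both mechanisms: v_R = v/R = 0.01824 m/day, D_R = D/R = 0.04687 m²/day.
v_R·t = 0.01824 × 168 = 3.06432 m; 2√(D_R t) = 5.612 m; argument = (7.32 − 3.06432)/5.612 = 0.7583.
C = C₀ × ½·erfc(0.7583) = 1150 × 0.1418 = 163 mg/L.

163 mg/L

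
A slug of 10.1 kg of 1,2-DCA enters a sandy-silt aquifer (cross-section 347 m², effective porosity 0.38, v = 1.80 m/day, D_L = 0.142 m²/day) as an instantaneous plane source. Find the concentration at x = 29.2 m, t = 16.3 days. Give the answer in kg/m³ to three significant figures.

0.0142 kg/m³

For an instantaneous plane source, C(x,t) = M/(n_e·A·√(4πDt)) · exp(−(x−vt)²/(4Dt)), with n_e·A the pore (flow) area.
Plume center vt = 1.80 × 16.3 = 29.34 m, so the well at 29.2 m is 0.14 m upgradient of the peak.
√(4πDt) = 5.393 m, giving peak height M/(n_e·A·√(4πDt)) = 10.1/(0.38 × 347 × 5.393) = 0.01420 kg/m³.
(x−vt)²/(4Dt) = (-0.14)²/(4 × 0.142 × 16.3) = 0.002117; exp(−0.002117) = 0.9979.
C = 0.01420 × 0.9979 = 0.0142 kg/m³.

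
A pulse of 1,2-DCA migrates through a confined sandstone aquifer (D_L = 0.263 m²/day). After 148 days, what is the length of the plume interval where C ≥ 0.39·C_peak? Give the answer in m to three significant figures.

24.2 m

The plume is Gaussian with σ = √(2Dt) = √(2 × 0.263 × 148) = 8.823 m.
C/C_peak = exp(−Δx²/(2σ²)) = 0.39 ⇒ Δx = σ·√(−2 ln 0.39) = 8.823 × 1.372 = 12.11 m.
Width = 2Δx = 24.2 m.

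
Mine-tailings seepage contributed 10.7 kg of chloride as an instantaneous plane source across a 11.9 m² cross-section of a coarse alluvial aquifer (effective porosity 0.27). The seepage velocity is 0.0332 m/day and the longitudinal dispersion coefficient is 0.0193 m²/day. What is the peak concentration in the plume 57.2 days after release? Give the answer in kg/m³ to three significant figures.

The peak of an instantaneous 1D plume sits at x = vt; there the Gaussian factor is 1 and C_max = M/(n_e·A·√(4πDt)), where n_e·A is the pore area the mass is dissolved in.
√(4πDt) = √(4π × 0.0193 × 57.2) = 3.725 m, so C_max = 10.7/(0.27 × 11.9 × 3.725) = 0.894 kg/m³.

0.894 kg/m³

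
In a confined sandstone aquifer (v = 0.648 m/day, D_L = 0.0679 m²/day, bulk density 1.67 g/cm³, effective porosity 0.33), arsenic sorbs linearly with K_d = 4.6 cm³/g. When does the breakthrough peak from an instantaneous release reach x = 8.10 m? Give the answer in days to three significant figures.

300 days

Retardation factor R = 1 + ρ_b·K_d/n = 1 + 1.67 × 4.6/0.33 = 24.28.
Sorption retards both mechanisms: v_R = v/R = 0.02669 m/day, D_R = D/R = 0.002797 m²/day.
Peak time from v_R²t² + 2D_R t − x² = 0: t = (√(D_R² + v_R²x²) − D_R)/v_R².
√(D_R² + v_R²x²) = √(0.002797² + 0.02669² × 8.10²) = 0.2162; v_R² = 0.0007124.
t = (0.2162 − 0.002797)/0.0007124 = 300 days.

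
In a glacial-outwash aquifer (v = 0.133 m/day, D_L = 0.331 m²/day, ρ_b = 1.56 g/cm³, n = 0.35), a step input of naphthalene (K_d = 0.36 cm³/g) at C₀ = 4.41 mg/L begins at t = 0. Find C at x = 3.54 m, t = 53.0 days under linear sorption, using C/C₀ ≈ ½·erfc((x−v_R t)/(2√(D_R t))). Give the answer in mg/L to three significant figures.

1.81 mg/L

Retardation factor R = 1 + ρ_b·K_d/n = 1 + 1.56 × 0.36/0.35 = 2.605.
Sorption retards both mechanisms: v_R = v/R = 0.05106 m/day, D_R = D/R = 0.1271 m²/day.
v_R·t = 0.05106 × 53.0 = 2.70618 m; 2√(D_R t) = 5.191 m; argument = (3.54 − 2.70618)/5.191 = 0.1606.
C = C₀ × ½·erfc(0.1606) = 4.41 × 0.4102 = 1.81 mg/L.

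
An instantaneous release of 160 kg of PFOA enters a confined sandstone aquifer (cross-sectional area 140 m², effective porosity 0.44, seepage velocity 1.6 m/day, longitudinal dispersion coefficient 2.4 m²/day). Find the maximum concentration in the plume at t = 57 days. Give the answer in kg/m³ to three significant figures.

0.0626 kg/m³

The peak of an instantaneous 1D plume sits at x = vt; there the Gaussian factor is 1 and C_max = M/(n_e·A·√(4πDt)), where n_e·A is the pore area the mass is dissolved in.
√(4πDt) = √(4π × 2.4 × 57) = 41.46 m, so C_max = 160/(0.44 × 140 × 41.46) = 0.0626 kg/m³.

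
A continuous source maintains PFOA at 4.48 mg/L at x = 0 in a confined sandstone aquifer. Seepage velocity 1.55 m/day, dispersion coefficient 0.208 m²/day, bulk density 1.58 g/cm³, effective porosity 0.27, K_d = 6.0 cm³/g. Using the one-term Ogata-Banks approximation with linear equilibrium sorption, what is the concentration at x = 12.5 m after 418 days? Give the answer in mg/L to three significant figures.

4.45 mg/L

Retardation factor R = 1 + ρ_b·K_d/n = 1 + 1.58 × 6.0/0.27 = 36.11.
Sorption retards both mechanisms: v_R = v/R = 0.04292 m/day, D_R = D/R = 0.005760 m²/day.
v_R·t = 0.04292 × 418 = 17.94056 m; 2√(D_R t) = 3.103 m; argument = (12.5 − 17.94056)/3.103 = -1.753.
C = C₀ × ½·erfc(-1.753) = 4.48 × 0.9934 = 4.45 mg/L.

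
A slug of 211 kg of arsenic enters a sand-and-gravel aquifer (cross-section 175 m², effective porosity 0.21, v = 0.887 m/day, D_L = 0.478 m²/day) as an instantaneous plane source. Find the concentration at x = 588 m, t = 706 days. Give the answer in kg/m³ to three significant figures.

For an instantaneous plane source, C(x,t) = M/(n_e·A·√(4πDt)) · exp(−(x−vt)²/(4Dt)), with n_e·A the pore (flow) area.
Plume center vt = 0.887 × 706 = 626.222 m, so the well at 588 m is 38.222 m upgradient of the peak.
√(4πDt) = 65.12 m, giving peak height M/(n_e·A·√(4πDt)) = 211/(0.21 × 175 × 65.12) = 0.08817 kg/m³.
(x−vt)²/(4Dt) = (-38.222)²/(4 × 0.478 × 706) = 1.082; exp(−1.082) = 0.3389.
C = 0.08817 × 0.3389 = 0.0299 kg/m³.

0.0299 kg/m³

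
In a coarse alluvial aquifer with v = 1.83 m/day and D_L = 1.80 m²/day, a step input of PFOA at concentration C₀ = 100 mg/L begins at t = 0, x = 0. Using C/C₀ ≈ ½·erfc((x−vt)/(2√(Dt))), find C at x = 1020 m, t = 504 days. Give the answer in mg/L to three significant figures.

1.09 mg/L

For a continuous step input, C/C₀ ≈ ½·erfc((x−vt)/(2√(Dt))).
vt = 1.83 × 504 = 922.32 m and 2√(Dt) = 2√(1.80 × 504) = 60.24 m.
Argument (x−vt)/(2√(Dt)) = (1020 − 922.32)/60.24 = 1.622; ½·erfc(1.622) = 0.01090.
C = 100 × 0.01090 = 1.09 mg/L.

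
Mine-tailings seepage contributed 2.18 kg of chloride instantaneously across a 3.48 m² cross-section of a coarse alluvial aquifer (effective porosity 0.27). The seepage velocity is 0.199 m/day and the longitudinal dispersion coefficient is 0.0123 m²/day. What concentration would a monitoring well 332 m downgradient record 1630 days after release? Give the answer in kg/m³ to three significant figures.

0.0707 kg/m³

For an instantaneous plane source, C(x,t) = M/(n_e·A·√(4πDt)) · exp(−(x−vt)²/(4Dt)), with n_e·A the pore (flow) area.
Plume center vt = 0.199 × 1630 = 324.37 m, so the well at 332 m is 7.63 m downgradient of the peak.
√(4πDt) = 15.87 m, giving peak height M/(n_e·A·√(4πDt)) = 2.18/(0.27 × 3.48 × 15.87) = 0.1462 kg/m³.
(x−vt)²/(4Dt) = (7.63)²/(4 × 0.0123 × 1630) = 0.7259; exp(−0.7259) = 0.4839.
C = 0.1462 × 0.4839 = 0.0707 kg/m³.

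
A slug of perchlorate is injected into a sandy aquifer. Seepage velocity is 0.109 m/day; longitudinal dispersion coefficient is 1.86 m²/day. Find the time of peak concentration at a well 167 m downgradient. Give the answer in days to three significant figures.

For the 1D instantaneous-source solution, setting ∂C/∂t = 0 at fixed x gives v²t² + 2Dt − x² = 0, so t = (√(D² + v²x²) − D)/v².
√(D² + v²x²) = √(1.86² + 0.109² × 167²) = 18.30; v² = 0.011881.
t = (18.30 − 1.86)/0.011881 = 1380 days (vs. the pure-advection estimate x/v = 1530 d).

1380 days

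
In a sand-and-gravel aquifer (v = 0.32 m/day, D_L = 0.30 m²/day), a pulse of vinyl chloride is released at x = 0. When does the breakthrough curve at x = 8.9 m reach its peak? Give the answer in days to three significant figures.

25.0 days

For the 1D instantaneous-source solution, setting ∂C/∂t = 0 at fixed x gives v²t² + 2Dt − x² = 0, so t = (√(D² + v²x²) − D)/v².
√(D² + v²x²) = √(0.30² + 0.32² × 8.9²) = 2.864; v² = 0.1024.
t = (2.864 − 0.30)/0.1024 = 25.0 days (vs. the pure-advection estimate x/v = 27.8 d).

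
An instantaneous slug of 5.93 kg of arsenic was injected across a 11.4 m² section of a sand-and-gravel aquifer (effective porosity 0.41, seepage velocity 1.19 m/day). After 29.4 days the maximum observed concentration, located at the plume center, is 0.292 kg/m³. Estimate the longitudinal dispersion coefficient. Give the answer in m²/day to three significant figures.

0.0511 m²/day

At the plume center C_max = M/(n_e·A·√(4πDt)), so D = M²/(4πt·(n_e·A·C_max)²).
n_e·A·C_max = 0.41 × 11.4 × 0.292 = 1.365 kg/m.
D = 5.93²/(4π × 29.4 × 1.365²) = 0.0511 m²/day.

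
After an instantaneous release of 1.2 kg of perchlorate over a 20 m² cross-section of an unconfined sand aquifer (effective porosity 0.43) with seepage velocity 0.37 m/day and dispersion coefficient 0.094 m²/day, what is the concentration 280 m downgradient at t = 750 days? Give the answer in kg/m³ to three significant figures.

For an instantaneous plane source, C(x,t) = M/(n_e·A·√(4πDt)) · exp(−(x−vt)²/(4Dt)), with n_e·A the pore (flow) area.
Plume center vt = 0.37 × 750 = 277.5 m, so the well at 280 m is 2.5 m downgradient of the peak.
√(4πDt) = 29.76 m, giving peak height M/(n_e·A·√(4πDt)) = 1.2/(0.43 × 20 × 29.76) = 0.004689 kg/m³.
(x−vt)²/(4Dt) = (2.5)²/(4 × 0.094 × 750) = 0.02216; exp(−0.02216) = 0.9781.
C = 0.004689 × 0.9781 = 0.00459 kg/m³.

0.00459 kg/m³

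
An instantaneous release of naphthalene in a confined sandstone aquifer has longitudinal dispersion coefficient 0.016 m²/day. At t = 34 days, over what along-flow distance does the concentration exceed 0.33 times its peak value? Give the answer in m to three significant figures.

The plume is Gaussian with σ = √(2Dt) = √(2 × 0.016 × 34) = 1.043 m.
C/C_peak = exp(−Δx²/(2σ²)) = 0.33 ⇒ Δx = σ·√(−2 ln 0.33) = 1.043 × 1.489 = 1.553 m.
Width = 2Δx = 3.11 m.

3.11 m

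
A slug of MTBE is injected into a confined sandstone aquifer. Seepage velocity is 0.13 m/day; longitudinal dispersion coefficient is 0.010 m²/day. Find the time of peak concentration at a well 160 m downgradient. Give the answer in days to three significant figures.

For the 1D instantaneous-source solution, setting ∂C/∂t = 0 at fixed x gives v²t² + 2Dt − x² = 0, so t = (√(D² + v²x²) − D)/v².
√(D² + v²x²) = √(0.010² + 0.13² × 160²) = 20.80; v² = 0.0169.
t = (20.80 − 0.010)/0.0169 = 1230 days (vs. the pure-advection estimate x/v = 1230 d).

1230 days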